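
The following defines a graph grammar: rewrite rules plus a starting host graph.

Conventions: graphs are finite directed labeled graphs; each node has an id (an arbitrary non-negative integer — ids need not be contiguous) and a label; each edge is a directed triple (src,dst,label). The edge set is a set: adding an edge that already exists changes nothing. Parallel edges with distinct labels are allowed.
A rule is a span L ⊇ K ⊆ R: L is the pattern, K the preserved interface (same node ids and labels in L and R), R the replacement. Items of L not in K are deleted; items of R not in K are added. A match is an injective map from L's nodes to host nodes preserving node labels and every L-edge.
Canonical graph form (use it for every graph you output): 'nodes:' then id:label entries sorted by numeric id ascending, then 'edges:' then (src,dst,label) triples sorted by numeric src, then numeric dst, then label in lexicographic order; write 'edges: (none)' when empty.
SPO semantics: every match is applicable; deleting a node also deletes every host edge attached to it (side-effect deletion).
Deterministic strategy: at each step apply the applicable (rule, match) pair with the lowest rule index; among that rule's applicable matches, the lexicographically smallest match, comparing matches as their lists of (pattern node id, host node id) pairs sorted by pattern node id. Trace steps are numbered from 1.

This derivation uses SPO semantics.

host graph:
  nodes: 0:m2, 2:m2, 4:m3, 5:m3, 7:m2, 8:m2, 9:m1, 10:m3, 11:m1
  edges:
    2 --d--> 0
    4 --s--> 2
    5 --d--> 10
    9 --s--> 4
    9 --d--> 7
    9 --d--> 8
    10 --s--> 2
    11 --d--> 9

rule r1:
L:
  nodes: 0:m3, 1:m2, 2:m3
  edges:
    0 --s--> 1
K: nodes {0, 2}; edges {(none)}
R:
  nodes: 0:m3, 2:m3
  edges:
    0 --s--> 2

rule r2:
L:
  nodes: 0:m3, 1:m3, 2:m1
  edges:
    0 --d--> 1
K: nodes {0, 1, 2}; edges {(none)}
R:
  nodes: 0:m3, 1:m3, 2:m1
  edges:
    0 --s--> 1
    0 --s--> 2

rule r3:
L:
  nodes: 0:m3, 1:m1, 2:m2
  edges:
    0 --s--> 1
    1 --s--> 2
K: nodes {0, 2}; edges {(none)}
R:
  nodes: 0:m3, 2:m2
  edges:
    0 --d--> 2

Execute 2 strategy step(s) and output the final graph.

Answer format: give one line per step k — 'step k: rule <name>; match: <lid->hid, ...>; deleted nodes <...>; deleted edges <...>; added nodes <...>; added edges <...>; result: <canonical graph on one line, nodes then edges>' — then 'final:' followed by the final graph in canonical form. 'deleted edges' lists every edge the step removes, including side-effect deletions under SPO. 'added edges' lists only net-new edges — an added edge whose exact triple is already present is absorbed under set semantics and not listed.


step 1: rule r1; match: 0->4, 1->2, 2->5; deleted nodes 2; deleted edges (2,0,d); (4,2,s); (10,2,s); added nodes (none); added edges (4,5,s); result: nodes: 0:m2, 4:m3, 5:m3, 7:m2, 8:m2, 9:m1, 10:m3, 11:m1 edges: (4,5,s); (5,10,d); (9,4,s); (9,7,d); (9,8,d); (11,9,d)
step 2: rule r2; match: 0->5, 1->10, 2->9; deleted nodes (none); deleted edges (5,10,d); added nodes (none); added edges (5,9,s); (5,10,s); result: nodes: 0:m2, 4:m3, 5:m3, 7:m2, 8:m2, 9:m1, 10:m3, 11:m1 edges: (4,5,s); (5,9,s); (5,10,s); (9,4,s); (9,7,d); (9,8,d); (11,9,d)
final:
nodes: 0:m2, 4:m3, 5:m3, 7:m2, 8:m2, 9:m1, 10:m3, 11:m1
edges: (4,5,s); (5,9,s); (5,10,s); (9,4,s); (9,7,d); (9,8,d); (11,9,d)


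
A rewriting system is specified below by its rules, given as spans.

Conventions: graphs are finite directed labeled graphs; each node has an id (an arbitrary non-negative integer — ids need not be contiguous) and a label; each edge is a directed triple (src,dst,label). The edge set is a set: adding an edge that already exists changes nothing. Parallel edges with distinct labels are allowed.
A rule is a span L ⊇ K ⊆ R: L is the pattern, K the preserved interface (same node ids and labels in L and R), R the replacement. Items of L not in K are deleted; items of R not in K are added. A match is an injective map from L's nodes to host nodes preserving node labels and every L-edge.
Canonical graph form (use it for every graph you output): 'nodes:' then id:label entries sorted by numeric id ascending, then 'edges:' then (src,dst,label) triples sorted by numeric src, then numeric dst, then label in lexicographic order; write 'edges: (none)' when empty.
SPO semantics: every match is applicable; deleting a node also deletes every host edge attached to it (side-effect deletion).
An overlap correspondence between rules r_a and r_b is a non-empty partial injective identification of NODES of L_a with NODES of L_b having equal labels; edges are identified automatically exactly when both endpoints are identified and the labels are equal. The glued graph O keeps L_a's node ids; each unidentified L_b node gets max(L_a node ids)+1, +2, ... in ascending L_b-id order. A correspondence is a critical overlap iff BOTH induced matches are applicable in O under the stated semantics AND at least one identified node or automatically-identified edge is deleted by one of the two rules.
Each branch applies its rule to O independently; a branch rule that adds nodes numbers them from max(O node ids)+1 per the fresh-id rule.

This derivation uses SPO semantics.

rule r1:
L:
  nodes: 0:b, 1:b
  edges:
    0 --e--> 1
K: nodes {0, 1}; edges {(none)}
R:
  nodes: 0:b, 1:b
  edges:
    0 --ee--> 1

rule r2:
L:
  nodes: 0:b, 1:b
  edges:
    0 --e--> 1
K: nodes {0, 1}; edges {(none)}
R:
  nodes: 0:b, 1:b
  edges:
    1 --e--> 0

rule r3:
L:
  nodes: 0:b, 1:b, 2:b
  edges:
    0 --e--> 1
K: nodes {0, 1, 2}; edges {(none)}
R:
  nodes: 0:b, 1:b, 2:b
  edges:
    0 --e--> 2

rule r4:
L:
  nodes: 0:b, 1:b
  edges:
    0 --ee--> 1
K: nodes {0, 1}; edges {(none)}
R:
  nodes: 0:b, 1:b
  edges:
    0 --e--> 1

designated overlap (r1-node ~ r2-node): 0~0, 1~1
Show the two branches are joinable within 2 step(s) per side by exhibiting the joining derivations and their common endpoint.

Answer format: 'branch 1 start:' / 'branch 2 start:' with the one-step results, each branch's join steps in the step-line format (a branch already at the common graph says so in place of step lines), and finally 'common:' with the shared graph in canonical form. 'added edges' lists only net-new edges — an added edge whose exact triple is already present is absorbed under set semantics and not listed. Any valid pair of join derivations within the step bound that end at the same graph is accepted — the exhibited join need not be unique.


branch 1 start:
nodes: 0:b, 1:b
edges: (0,1,ee)
branch 2 start:
nodes: 0:b, 1:b
edges: (1,0,e)
branch 1 step 1: rule r4; match: 0->0, 1->1; deleted nodes (none); deleted edges (0,1,ee); added nodes (none); added edges (0,1,e); result: nodes: 0:b, 1:b edges: (0,1,e)
branch 2 step 1: rule r2; match: 0->1, 1->0; deleted nodes (none); deleted edges (1,0,e); added nodes (none); added edges (0,1,e); result: nodes: 0:b, 1:b edges: (0,1,e)
common:
nodes: 0:b, 1:b
edges: (0,1,e)


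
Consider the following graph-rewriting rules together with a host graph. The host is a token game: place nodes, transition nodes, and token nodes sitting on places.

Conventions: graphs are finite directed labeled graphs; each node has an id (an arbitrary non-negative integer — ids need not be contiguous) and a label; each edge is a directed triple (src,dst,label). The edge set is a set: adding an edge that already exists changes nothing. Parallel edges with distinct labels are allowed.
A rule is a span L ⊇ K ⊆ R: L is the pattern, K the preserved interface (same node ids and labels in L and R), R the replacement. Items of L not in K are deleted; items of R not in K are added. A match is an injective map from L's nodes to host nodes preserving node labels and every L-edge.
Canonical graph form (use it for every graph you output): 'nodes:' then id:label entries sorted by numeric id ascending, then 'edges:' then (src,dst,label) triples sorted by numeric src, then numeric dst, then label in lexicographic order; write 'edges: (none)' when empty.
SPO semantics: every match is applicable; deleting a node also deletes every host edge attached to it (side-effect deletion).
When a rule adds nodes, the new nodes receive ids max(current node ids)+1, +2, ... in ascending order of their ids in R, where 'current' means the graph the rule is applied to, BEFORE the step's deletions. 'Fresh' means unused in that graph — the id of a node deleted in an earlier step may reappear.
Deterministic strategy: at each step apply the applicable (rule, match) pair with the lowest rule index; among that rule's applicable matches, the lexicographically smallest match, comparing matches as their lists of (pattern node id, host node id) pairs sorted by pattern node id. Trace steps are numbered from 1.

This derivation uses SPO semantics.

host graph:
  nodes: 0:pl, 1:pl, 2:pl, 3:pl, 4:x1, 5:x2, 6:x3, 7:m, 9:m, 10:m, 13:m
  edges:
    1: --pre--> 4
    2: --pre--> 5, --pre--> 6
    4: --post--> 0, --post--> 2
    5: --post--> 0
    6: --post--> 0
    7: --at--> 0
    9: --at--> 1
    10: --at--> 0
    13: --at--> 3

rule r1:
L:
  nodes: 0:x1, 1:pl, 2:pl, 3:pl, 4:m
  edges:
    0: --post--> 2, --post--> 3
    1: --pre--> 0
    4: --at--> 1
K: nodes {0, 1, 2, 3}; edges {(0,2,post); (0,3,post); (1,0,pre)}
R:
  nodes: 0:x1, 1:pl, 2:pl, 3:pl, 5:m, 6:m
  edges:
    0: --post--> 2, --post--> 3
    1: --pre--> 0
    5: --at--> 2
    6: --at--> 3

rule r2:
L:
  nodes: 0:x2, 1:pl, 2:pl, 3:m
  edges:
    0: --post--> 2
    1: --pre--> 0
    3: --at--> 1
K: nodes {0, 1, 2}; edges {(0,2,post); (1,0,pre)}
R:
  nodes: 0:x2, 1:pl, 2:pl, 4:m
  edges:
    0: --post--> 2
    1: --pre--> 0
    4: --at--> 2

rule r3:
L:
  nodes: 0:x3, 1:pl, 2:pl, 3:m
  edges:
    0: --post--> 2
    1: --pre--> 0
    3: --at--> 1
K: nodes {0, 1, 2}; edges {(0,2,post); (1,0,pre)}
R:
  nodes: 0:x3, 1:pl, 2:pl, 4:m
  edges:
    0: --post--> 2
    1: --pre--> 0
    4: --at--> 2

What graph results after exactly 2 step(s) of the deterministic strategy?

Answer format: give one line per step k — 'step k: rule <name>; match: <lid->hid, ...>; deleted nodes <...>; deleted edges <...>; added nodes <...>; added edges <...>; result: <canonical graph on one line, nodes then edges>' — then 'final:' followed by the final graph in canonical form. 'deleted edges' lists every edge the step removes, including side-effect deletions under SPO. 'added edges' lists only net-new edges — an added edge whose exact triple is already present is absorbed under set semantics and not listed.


step 1: rule r1; match: 0->4, 1->1, 2->0, 3->2, 4->9; deleted nodes 9; deleted edges (9,1,at); added nodes 14, 15; added edges (14,0,at); (15,2,at); result: nodes: 0:pl, 1:pl, 2:pl, 3:pl, 4:x1, 5:x2, 6:x3, 7:m, 10:m, 13:m, 14:m, 15:m edges: (1,4,pre); (2,5,pre); (2,6,pre); (4,0,post); (4,2,post); (5,0,post); (6,0,post); (7,0,at); (10,0,at); (13,3,at); (14,0,at); (15,2,at)
step 2: rule r2; match: 0->5, 1->2, 2->0, 3->15; deleted nodes 15; deleted edges (15,2,at); added nodes 16; added edges (16,0,at); result: nodes: 0:pl, 1:pl, 2:pl, 3:pl, 4:x1, 5:x2, 6:x3, 7:m, 10:m, 13:m, 14:m, 16:m edges: (1,4,pre); (2,5,pre); (2,6,pre); (4,0,post); (4,2,post); (5,0,post); (6,0,post); (7,0,at); (10,0,at); (13,3,at); (14,0,at); (16,0,at)
final:
nodes: 0:pl, 1:pl, 2:pl, 3:pl, 4:x1, 5:x2, 6:x3, 7:m, 10:m, 13:m, 14:m, 16:m
edges: (1,4,pre); (2,5,pre); (2,6,pre); (4,0,post); (4,2,post); (5,0,post); (6,0,post); (7,0,at); (10,0,at); (13,3,at); (14,0,at); (16,0,at)


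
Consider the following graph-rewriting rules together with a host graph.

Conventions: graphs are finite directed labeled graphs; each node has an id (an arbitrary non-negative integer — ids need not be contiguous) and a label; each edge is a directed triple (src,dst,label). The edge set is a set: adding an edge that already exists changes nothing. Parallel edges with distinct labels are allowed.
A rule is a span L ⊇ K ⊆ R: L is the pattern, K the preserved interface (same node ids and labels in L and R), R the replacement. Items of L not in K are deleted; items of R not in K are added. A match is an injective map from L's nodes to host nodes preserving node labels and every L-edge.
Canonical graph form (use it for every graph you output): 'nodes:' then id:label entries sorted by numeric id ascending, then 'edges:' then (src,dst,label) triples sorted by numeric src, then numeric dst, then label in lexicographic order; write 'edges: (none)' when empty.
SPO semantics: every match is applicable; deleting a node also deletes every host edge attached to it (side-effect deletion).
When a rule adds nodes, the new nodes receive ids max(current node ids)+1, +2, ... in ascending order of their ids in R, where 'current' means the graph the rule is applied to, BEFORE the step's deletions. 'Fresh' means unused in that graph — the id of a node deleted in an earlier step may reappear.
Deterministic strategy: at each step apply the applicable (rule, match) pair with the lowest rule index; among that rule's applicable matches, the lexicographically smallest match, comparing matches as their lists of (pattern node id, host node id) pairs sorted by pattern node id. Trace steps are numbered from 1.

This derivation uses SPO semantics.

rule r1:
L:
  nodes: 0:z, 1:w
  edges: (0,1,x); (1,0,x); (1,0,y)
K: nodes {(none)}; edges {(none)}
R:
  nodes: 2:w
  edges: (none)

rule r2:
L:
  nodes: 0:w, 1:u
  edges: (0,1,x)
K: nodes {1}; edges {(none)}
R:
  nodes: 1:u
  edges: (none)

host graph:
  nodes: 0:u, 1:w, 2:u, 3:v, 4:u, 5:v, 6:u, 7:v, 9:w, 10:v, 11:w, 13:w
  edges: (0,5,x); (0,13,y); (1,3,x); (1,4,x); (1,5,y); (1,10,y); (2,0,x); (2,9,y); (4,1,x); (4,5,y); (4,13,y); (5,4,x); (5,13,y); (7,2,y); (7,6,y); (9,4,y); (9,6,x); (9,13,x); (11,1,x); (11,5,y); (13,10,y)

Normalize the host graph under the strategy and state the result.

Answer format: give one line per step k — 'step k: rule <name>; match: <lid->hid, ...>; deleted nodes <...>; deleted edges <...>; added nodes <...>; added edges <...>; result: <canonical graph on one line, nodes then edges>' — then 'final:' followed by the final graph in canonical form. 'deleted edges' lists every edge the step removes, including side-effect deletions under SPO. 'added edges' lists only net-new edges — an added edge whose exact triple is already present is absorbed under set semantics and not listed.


step 1: rule r2; match: 0->1, 1->4; deleted nodes 1; deleted edges (1,3,x); (1,4,x); (1,5,y); (1,10,y); (4,1,x); (11,1,x); added nodes (none); added edges (none); result: nodes: 0:u, 2:u, 3:v, 4:u, 5:v, 6:u, 7:v, 9:w, 10:v, 11:w, 13:w edges: (0,5,x); (0,13,y); (2,0,x); (2,9,y); (4,5,y); (4,13,y); (5,4,x); (5,13,y); (7,2,y); (7,6,y); (9,4,y); (9,6,x); (9,13,x); (11,5,y); (13,10,y)
step 2: rule r2; match: 0->9, 1->6; deleted nodes 9; deleted edges (2,9,y); (9,4,y); (9,6,x); (9,13,x); added nodes (none); added edges (none); result: nodes: 0:u, 2:u, 3:v, 4:u, 5:v, 6:u, 7:v, 10:v, 11:w, 13:w edges: (0,5,x); (0,13,y); (2,0,x); (4,5,y); (4,13,y); (5,4,x); (5,13,y); (7,2,y); (7,6,y); (11,5,y); (13,10,y)
final:
nodes: 0:u, 2:u, 3:v, 4:u, 5:v, 6:u, 7:v, 10:v, 11:w, 13:w
edges: (0,5,x); (0,13,y); (2,0,x); (4,5,y); (4,13,y); (5,4,x); (5,13,y); (7,2,y); (7,6,y); (11,5,y); (13,10,y)


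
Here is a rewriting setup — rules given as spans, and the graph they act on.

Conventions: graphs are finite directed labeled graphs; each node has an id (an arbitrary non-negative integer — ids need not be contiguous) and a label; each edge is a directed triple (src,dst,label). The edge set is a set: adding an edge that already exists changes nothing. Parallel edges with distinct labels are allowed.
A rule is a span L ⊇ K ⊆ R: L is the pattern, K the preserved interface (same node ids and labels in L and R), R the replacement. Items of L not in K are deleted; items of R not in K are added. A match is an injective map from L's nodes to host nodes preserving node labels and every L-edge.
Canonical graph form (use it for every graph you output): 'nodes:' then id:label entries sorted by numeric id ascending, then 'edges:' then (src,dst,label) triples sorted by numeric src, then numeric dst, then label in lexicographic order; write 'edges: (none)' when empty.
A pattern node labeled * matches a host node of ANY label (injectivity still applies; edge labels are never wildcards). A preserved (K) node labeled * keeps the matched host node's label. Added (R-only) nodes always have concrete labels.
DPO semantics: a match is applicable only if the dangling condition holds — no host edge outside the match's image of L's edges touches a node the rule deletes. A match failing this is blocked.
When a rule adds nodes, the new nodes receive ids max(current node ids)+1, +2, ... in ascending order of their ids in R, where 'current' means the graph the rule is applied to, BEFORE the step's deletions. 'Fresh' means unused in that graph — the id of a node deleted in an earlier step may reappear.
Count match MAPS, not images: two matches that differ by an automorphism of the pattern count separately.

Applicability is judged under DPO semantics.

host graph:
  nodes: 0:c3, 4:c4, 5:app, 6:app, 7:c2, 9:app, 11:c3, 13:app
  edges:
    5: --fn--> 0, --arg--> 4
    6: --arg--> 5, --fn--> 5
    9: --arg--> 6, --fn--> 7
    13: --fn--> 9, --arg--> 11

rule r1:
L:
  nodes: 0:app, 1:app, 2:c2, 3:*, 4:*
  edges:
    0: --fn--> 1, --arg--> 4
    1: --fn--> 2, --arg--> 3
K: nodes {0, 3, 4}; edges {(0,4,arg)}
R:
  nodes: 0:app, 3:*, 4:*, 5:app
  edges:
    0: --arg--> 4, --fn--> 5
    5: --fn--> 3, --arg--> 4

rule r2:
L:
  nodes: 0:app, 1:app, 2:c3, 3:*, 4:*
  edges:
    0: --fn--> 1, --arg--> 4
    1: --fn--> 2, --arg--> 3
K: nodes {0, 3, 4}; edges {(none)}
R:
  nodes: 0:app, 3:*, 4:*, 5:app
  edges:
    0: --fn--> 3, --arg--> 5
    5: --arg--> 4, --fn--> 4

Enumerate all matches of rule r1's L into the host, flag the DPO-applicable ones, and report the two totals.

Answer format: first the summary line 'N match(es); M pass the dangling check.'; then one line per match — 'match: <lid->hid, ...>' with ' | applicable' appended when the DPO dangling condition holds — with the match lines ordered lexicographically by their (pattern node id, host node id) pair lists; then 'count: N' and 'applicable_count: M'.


1 match(es); 1 pass the dangling check.
match: 0->13, 1->9, 2->7, 3->6, 4->11 | applicable
count: 1
applicable_count: 1


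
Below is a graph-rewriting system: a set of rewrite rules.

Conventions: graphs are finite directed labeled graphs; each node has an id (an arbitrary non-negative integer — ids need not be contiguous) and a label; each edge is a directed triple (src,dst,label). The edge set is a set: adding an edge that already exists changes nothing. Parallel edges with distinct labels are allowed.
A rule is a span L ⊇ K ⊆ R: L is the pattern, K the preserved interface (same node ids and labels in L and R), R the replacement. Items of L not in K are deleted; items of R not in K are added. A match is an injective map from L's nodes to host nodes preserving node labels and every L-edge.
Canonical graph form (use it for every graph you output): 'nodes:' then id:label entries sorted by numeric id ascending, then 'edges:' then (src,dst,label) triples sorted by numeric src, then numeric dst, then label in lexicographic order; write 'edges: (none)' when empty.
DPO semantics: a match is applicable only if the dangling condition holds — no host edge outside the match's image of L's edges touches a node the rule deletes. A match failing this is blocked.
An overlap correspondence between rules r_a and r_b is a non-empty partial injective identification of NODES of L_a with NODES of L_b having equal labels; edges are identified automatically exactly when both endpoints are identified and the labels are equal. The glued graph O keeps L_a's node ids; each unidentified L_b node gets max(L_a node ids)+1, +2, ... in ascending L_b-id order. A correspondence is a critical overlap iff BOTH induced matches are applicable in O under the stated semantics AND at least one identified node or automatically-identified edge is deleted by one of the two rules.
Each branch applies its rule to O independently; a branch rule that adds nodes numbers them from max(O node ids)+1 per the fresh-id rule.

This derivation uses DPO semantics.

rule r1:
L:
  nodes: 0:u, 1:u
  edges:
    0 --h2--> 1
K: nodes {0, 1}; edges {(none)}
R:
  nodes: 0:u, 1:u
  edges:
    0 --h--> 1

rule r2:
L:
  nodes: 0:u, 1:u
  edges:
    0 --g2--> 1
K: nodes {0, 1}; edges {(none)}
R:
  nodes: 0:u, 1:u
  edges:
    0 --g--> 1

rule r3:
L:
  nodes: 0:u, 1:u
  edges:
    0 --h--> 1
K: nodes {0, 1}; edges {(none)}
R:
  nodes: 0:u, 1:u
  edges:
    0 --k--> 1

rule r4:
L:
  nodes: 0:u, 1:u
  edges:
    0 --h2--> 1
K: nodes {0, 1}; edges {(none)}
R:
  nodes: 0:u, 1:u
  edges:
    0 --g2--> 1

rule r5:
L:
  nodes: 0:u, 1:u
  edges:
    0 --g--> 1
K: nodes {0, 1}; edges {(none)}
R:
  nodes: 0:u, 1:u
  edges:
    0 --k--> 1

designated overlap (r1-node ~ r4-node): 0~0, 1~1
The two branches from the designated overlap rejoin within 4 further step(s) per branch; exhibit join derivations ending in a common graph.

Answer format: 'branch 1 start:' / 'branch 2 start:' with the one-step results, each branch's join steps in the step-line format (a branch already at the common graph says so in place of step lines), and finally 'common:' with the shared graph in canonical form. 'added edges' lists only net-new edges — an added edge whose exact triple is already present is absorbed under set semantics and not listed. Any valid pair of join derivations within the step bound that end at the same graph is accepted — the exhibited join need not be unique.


branch 1 start:
nodes: 0:u, 1:u
edges: (0,1,h)
branch 2 start:
nodes: 0:u, 1:u
edges: (0,1,g2)
branch 1 step 1: rule r3; match: 0->0, 1->1; deleted nodes (none); deleted edges (0,1,h); added nodes (none); added edges (0,1,k); result: nodes: 0:u, 1:u edges: (0,1,k)
branch 2 step 1: rule r2; match: 0->0, 1->1; deleted nodes (none); deleted edges (0,1,g2); added nodes (none); added edges (0,1,g); result: nodes: 0:u, 1:u edges: (0,1,g)
branch 2 step 2: rule r5; match: 0->0, 1->1; deleted nodes (none); deleted edges (0,1,g); added nodes (none); added edges (0,1,k); result: nodes: 0:u, 1:u edges: (0,1,k)
common:
nodes: 0:u, 1:u
edges: (0,1,k)


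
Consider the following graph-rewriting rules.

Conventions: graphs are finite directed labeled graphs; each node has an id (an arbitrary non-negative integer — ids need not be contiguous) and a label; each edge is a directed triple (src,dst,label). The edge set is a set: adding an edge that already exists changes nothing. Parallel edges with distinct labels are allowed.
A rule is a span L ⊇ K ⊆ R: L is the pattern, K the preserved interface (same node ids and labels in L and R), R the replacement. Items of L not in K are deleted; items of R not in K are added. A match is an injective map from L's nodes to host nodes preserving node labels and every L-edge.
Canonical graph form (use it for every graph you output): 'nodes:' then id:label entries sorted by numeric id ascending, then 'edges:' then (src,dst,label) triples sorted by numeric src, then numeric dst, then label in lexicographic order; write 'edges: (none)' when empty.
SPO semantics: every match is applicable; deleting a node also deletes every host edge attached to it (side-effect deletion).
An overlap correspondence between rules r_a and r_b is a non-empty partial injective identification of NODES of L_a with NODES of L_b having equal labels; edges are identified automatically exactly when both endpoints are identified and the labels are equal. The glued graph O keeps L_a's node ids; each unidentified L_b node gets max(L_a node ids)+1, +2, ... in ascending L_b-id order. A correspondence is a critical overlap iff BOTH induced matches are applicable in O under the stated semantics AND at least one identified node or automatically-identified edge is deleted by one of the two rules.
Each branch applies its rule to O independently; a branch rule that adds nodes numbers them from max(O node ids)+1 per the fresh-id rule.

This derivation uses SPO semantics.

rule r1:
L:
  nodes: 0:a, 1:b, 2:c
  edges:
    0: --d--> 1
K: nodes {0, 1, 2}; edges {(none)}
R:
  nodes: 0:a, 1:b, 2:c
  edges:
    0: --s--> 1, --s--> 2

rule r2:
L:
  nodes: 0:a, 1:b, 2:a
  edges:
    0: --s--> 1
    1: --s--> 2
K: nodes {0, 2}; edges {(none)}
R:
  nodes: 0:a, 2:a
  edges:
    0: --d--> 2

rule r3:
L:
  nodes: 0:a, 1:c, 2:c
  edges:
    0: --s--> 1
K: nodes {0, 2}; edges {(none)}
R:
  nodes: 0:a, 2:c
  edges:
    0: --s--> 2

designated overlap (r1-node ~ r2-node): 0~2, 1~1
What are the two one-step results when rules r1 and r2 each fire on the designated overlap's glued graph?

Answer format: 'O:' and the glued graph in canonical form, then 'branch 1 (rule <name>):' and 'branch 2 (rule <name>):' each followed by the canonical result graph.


O:
nodes: 0:a, 1:b, 2:c, 3:a
edges: (0,1,d); (1,0,s); (3,1,s)
branch 1 (rule r1):
nodes: 0:a, 1:b, 2:c, 3:a
edges: (0,1,s); (0,2,s); (1,0,s); (3,1,s)
branch 2 (rule r2):
nodes: 0:a, 2:c, 3:a
edges: (3,0,d)


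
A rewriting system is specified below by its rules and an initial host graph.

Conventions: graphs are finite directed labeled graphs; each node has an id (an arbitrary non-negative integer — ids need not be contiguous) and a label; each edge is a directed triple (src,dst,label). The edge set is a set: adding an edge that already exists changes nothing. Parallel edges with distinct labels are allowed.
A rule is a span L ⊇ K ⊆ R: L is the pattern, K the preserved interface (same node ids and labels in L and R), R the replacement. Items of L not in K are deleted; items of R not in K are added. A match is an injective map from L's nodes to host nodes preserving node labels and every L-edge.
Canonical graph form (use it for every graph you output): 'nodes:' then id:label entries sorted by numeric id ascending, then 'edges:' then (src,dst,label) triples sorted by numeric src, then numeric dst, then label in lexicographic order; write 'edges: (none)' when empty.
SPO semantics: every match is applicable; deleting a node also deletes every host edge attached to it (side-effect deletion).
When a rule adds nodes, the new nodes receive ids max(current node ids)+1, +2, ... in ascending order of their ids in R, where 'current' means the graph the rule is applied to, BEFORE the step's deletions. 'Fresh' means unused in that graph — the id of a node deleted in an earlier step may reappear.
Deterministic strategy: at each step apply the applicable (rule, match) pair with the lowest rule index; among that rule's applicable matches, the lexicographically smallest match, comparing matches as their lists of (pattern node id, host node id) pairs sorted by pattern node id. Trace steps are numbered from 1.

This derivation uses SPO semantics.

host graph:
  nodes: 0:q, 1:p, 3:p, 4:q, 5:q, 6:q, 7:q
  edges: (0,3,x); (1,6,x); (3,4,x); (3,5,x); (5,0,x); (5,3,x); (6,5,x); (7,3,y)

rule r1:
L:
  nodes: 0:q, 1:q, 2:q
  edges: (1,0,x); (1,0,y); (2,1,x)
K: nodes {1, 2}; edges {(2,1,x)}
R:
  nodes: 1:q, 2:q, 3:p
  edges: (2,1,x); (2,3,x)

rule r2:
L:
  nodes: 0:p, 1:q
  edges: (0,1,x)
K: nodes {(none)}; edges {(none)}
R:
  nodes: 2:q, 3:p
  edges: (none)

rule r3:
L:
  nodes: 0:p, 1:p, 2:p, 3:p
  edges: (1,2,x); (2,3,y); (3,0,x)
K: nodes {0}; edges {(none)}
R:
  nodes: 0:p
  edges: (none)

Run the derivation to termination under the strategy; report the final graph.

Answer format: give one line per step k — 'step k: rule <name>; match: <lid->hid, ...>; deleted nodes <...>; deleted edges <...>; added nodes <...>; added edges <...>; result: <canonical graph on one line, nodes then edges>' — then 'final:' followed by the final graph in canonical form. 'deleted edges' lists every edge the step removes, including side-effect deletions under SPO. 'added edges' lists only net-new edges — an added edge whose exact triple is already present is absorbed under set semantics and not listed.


step 1: rule r2; match: 0->1, 1->6; deleted nodes 1, 6; deleted edges (1,6,x); (6,5,x); added nodes 8, 9; added edges (none); result: nodes: 0:q, 3:p, 4:q, 5:q, 7:q, 8:q, 9:p edges: (0,3,x); (3,4,x); (3,5,x); (5,0,x); (5,3,x); (7,3,y)
step 2: rule r2; match: 0->3, 1->4; deleted nodes 3, 4; deleted edges (0,3,x); (3,4,x); (3,5,x); (5,3,x); (7,3,y); added nodes 10, 11; added edges (none); result: nodes: 0:q, 5:q, 7:q, 8:q, 9:p, 10:q, 11:p edges: (5,0,x)
final:
nodes: 0:q, 5:q, 7:q, 8:q, 9:p, 10:q, 11:p
edges: (5,0,x)


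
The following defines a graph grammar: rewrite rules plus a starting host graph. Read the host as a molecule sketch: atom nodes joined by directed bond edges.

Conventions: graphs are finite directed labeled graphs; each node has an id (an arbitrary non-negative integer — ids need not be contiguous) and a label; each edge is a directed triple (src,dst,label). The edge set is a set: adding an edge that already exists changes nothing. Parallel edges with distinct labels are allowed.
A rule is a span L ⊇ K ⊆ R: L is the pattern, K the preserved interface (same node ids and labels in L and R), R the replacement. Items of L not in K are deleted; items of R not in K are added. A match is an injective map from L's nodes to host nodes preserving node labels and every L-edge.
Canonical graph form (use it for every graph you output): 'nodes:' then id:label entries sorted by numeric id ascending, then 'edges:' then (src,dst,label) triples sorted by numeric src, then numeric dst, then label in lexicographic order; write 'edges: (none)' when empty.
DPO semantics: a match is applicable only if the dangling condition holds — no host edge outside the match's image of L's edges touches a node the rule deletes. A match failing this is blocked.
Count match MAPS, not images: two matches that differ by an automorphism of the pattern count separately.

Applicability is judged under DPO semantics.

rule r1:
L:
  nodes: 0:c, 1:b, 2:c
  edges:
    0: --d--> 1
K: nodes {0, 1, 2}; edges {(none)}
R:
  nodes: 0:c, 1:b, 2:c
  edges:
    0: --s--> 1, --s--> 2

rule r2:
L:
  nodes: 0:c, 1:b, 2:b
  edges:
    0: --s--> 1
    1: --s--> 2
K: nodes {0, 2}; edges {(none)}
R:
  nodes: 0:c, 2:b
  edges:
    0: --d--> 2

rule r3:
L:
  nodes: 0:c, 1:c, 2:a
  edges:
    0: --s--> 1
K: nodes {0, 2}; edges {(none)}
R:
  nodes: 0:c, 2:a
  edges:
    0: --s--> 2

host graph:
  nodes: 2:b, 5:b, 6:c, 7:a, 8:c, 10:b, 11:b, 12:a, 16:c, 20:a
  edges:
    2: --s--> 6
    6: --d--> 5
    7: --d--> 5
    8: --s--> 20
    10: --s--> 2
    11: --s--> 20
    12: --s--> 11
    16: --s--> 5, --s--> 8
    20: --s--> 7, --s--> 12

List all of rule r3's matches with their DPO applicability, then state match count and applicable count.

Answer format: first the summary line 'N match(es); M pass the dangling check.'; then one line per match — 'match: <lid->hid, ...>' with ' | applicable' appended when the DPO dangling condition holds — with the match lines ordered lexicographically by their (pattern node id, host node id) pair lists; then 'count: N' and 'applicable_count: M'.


3 match(es); 0 pass the dangling check.
match: 0->16, 1->8, 2->7
match: 0->16, 1->8, 2->12
match: 0->16, 1->8, 2->20
count: 3
applicable_count: 0


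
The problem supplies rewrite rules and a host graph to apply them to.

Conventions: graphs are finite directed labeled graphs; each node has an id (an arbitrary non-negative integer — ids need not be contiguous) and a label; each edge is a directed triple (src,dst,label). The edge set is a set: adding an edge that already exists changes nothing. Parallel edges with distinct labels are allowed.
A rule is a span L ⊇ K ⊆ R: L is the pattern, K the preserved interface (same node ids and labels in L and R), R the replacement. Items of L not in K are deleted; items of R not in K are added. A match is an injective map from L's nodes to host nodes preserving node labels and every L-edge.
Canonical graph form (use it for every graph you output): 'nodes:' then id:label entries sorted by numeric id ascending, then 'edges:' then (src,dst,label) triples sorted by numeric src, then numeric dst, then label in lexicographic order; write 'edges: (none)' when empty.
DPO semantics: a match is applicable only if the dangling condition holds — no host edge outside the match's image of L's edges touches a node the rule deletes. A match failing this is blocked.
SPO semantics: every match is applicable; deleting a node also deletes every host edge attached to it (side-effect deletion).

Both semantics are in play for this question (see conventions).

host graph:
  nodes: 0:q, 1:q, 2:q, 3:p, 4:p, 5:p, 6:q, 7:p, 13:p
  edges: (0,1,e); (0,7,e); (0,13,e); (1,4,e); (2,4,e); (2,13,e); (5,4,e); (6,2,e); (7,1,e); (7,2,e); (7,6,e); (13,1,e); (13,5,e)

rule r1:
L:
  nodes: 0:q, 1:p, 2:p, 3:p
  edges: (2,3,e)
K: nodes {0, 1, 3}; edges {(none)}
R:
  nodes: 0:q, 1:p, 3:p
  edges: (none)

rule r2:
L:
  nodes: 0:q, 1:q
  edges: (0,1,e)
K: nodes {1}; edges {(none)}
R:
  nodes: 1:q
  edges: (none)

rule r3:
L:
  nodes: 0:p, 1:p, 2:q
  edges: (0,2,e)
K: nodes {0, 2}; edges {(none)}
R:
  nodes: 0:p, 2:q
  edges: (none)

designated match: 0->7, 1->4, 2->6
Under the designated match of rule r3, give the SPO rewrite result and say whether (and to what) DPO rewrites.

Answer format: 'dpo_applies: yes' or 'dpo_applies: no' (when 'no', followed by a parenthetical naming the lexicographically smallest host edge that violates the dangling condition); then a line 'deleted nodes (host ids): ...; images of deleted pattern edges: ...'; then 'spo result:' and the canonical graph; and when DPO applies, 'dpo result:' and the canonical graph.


dpo_applies: no
(the rule deletes node 4, which keeps host edge (1,4,e) outside the match image — the dangling condition fails, DPO blocks; SPO proceeds and side-deletes such edges)
deleted nodes (host ids): 4; images of deleted pattern edges: (7,6,e)
spo result:
nodes: 0:q, 1:q, 2:q, 3:p, 5:p, 6:q, 7:p, 13:p
edges: (0,1,e); (0,7,e); (0,13,e); (2,13,e); (6,2,e); (7,1,e); (7,2,e); (13,1,e); (13,5,e)


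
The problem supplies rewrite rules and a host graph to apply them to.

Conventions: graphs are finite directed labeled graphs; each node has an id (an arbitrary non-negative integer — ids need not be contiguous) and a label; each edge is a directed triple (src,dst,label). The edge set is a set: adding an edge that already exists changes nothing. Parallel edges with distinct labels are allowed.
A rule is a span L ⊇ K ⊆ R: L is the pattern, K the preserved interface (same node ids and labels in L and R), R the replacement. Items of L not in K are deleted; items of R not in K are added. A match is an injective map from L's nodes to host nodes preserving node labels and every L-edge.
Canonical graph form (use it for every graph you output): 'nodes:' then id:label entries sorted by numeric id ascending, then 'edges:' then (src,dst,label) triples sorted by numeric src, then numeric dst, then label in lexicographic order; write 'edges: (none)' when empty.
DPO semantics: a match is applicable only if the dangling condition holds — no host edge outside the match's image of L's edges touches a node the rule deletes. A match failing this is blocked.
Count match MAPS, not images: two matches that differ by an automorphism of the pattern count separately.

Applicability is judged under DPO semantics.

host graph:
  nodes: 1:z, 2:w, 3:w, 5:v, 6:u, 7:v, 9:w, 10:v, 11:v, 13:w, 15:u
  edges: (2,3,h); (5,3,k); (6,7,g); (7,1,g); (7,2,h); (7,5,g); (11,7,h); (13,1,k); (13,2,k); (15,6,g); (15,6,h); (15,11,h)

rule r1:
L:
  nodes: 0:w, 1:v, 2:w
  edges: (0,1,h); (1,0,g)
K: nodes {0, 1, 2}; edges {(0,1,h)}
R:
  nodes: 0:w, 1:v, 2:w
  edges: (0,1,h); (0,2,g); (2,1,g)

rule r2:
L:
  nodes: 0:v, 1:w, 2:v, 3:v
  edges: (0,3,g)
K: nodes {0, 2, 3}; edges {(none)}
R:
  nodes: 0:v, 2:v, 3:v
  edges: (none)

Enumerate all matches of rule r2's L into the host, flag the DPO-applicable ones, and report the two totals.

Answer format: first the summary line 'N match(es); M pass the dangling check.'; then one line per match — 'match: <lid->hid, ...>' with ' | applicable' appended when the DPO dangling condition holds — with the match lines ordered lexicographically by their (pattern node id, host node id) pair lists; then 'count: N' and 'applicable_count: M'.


8 match(es); 2 pass the dangling check.
match: 0->7, 1->2, 2->10, 3->5
match: 0->7, 1->2, 2->11, 3->5
match: 0->7, 1->3, 2->10, 3->5
match: 0->7, 1->3, 2->11, 3->5
match: 0->7, 1->9, 2->10, 3->5 | applicable
match: 0->7, 1->9, 2->11, 3->5 | applicable
match: 0->7, 1->13, 2->10, 3->5
match: 0->7, 1->13, 2->11, 3->5
count: 8
applicable_count: 2


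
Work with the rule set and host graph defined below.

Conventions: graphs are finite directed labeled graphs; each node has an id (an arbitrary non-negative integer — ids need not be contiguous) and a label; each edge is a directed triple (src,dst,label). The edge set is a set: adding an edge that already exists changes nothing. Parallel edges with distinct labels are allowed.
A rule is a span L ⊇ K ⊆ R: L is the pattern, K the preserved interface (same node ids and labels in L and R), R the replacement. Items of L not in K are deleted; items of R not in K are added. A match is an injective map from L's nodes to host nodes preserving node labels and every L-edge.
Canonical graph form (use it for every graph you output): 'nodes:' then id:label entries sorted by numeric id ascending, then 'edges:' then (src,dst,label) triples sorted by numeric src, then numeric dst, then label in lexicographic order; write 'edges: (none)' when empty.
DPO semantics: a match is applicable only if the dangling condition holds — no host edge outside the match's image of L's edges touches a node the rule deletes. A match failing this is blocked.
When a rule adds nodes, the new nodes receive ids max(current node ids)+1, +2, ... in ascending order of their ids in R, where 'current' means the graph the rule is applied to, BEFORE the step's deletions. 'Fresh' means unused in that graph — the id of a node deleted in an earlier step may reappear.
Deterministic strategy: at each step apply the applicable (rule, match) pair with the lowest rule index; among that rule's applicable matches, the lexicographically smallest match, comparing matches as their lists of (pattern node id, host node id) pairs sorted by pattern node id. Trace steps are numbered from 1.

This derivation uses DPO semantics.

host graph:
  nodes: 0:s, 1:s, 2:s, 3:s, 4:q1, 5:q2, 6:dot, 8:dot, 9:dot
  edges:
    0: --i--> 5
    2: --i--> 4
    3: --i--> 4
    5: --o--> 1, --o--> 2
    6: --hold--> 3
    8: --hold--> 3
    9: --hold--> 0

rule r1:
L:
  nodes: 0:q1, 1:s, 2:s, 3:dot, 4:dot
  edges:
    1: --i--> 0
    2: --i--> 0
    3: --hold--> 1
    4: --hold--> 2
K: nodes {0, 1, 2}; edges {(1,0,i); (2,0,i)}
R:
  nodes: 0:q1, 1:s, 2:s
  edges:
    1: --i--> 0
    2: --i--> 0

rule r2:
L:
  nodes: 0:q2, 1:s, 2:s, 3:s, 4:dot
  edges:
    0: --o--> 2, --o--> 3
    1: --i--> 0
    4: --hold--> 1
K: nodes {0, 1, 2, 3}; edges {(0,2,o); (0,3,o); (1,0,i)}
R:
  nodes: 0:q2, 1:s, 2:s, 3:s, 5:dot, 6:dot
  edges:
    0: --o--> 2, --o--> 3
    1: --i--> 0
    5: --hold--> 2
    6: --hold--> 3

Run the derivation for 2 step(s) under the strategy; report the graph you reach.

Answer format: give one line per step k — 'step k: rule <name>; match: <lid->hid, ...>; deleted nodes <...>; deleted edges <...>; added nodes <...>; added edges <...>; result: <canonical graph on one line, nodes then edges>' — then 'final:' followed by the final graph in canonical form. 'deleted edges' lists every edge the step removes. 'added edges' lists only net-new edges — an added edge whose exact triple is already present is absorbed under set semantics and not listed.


step 1: rule r2; match: 0->5, 1->0, 2->1, 3->2, 4->9; deleted nodes 9; deleted edges (9,0,hold); added nodes 10, 11; added edges (10,1,hold); (11,2,hold); result: nodes: 0:s, 1:s, 2:s, 3:s, 4:q1, 5:q2, 6:dot, 8:dot, 10:dot, 11:dot edges: (0,5,i); (2,4,i); (3,4,i); (5,1,o); (5,2,o); (6,3,hold); (8,3,hold); (10,1,hold); (11,2,hold)
step 2: rule r1; match: 0->4, 1->2, 2->3, 3->11, 4->6; deleted nodes 6, 11; deleted edges (6,3,hold); (11,2,hold); added nodes (none); added edges (none); result: nodes: 0:s, 1:s, 2:s, 3:s, 4:q1, 5:q2, 8:dot, 10:dot edges: (0,5,i); (2,4,i); (3,4,i); (5,1,o); (5,2,o); (8,3,hold); (10,1,hold)
final:
nodes: 0:s, 1:s, 2:s, 3:s, 4:q1, 5:q2, 8:dot, 10:dot
edges: (0,5,i); (2,4,i); (3,4,i); (5,1,o); (5,2,o); (8,3,hold); (10,1,hold)
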